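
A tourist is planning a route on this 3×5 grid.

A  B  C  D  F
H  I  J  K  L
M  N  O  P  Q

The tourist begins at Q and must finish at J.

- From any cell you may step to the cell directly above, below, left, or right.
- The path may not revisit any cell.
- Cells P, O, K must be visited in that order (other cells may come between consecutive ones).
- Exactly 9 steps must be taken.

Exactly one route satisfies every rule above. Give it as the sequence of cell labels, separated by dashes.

Q - P - O - N - I - B - C - D - K - J

The waypoints must appear in the order P, O, K, with no cell reused.
Route from Q: 3× left (reaching N), 2× up (reaching B), 2× right (reaching D), down to K, left to J — 9 moves in all.
Check: order respected (P at step 1, O at step 2, K at step 8); 9 moves as required.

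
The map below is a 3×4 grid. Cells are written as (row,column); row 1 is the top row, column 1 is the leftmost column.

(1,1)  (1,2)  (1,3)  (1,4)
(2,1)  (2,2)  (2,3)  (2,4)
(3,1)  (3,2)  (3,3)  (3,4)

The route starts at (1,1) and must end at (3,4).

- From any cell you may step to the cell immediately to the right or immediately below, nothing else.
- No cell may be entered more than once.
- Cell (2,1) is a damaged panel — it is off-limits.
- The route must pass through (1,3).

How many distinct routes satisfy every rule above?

3

A right/down-only route from (1,1) to (3,4) makes exactly 2 down-moves and 3 right-moves in some order.
With no other constraints that would be C(5,2) = 10 routes.
Split at (1,3) and multiply the segment counts (each segment already excludes blocked cells): (1,1)→(1,3): 1; (1,3)→(3,4): 3; product = 3.
That gives 3 routes.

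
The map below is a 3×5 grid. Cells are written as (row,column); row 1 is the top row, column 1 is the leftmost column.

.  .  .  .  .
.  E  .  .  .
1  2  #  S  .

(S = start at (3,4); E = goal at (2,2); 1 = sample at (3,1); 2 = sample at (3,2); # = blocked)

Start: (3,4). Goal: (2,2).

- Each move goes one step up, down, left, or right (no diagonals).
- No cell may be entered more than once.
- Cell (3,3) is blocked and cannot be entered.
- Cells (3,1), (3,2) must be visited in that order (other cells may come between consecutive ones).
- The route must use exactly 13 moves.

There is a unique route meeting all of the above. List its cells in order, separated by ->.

(3,4) -> (3,5) -> (2,5) -> (1,5) -> (1,4) -> (2,4) -> (2,3) -> (1,3) -> (1,2) -> (1,1) -> (2,1) -> (3,1) -> (3,2) -> (2,2)

The waypoints must appear in the order (3,1), (3,2), with no cell reused.
Route from (3,4): right to (3,5), 2× up (reaching (1,5)), left to (1,4), down to (2,4), left to (2,3), up to (1,3), 2× left (reaching (1,1)), 2× down (reaching (3,1)), right to (3,2), up to (2,2) — 13 moves in all.
Check: order respected (1 at step 11, 2 at step 12); 13 moves as required.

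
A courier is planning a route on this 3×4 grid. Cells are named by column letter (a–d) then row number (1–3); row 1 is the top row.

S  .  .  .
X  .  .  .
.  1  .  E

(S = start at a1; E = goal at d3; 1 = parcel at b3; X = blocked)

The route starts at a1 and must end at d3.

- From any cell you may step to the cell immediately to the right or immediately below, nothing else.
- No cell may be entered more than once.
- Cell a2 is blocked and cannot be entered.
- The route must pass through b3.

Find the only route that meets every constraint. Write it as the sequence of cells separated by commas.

Moves only go right or down, so the column and row indices never decrease.
Route from a1: right to b1, 2× down (reaching b3), 2× right (reaching d3) — 5 moves in all.
Check: all required cells visited.

a1, b1, b2, b3, c3, d3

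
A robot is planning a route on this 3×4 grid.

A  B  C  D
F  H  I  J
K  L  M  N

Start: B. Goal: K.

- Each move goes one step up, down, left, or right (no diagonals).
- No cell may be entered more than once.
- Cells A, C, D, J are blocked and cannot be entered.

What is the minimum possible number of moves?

The Manhattan distance from B to K is |1−3| + |2−1| = 3, so at least 3 moves are needed.
A route of 3 moves achieves this: B → H → L → K.
Since 3 matches the lower bound, it is optimal.

3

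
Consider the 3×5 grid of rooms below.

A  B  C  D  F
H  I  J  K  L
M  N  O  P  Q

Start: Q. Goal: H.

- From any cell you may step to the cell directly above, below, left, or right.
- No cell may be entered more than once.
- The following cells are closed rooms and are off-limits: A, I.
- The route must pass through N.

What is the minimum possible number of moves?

5

Any route passes through N somewhere between Q and H. Summing Manhattan distances along the two legs (Q → N → H) gives a lower bound of 3 + 2 = 5 moves.
A route of 5 moves achieves this: Q → P → O → N → M → H.
Since 5 matches the lower bound, it is optimal.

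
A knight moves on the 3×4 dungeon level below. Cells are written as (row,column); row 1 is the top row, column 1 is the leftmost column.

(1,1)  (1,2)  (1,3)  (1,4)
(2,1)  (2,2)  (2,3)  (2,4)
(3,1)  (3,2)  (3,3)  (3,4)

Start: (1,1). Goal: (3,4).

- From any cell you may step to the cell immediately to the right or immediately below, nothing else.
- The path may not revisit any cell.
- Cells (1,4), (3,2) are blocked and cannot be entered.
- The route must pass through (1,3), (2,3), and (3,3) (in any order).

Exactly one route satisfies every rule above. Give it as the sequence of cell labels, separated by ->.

Moves only go right or down, so the column and row indices never decrease.
Route from (1,1): 2× right (reaching (1,3)), 2× down (reaching (3,3)), right to (3,4) — 5 moves in all.
Check: all required cells visited.

(1,1) -> (1,2) -> (1,3) -> (2,3) -> (3,3) -> (3,4)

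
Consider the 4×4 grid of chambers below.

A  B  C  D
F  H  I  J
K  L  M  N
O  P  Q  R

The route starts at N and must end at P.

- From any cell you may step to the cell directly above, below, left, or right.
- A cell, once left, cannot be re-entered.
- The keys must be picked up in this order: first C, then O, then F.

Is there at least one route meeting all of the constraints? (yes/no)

Ignoring the required order, 27 revisit-free routes from N to P pass through all of C, O, and F; the waypoint orders that occur are C → F → O (27) — never C → O → F.

no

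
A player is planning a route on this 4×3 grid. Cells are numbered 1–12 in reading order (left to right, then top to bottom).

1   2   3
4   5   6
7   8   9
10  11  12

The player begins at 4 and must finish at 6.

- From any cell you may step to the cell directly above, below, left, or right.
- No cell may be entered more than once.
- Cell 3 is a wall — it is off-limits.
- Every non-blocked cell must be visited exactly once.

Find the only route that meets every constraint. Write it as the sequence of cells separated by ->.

4 -> 1 -> 2 -> 5 -> 8 -> 7 -> 10 -> 11 -> 12 -> 9 -> 6

Need to visit all 11 open cells exactly once, starting at 4 and ending at 6.
Cell 12 has only two open neighbours (9 and 11), so the path must pass straight through it: one of those is the cell it's entered from and the other is where it exits.
Route from 4: up to 1, right to 2, 2× down (reaching 8), left to 7, down to 10, 2× right (reaching 12), 2× up (reaching 6) — 10 moves in all.
Check: all 11 open cells covered.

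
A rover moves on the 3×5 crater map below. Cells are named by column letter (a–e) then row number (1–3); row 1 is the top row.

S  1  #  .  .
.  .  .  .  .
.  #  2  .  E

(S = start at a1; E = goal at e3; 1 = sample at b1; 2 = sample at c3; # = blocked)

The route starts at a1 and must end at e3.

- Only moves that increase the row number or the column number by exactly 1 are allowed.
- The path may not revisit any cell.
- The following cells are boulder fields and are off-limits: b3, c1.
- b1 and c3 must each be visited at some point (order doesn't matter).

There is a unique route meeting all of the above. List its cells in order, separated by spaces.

a1 b1 b2 c2 c3 d3 e3

Moves only go right or down, so the column and row indices never decrease.
Route from a1: right 1 to b1, down 1 to b2, right 1 to c2, down 1 to c3, right 2 to e3 — 6 moves in all.
Check: all required cells visited.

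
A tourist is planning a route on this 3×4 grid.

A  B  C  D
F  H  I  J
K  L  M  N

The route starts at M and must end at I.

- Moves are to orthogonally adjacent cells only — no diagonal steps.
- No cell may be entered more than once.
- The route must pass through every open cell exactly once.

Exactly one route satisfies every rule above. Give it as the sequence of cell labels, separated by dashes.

Need to visit all 12 open cells exactly once, starting at M and ending at I.
Cell D has only two open neighbours (J and C), so the path must pass straight through it: one of those is the cell it's entered from and the other is where it exits.
Route from M: right to N, 2× up (reaching D), 3× left (reaching A), 2× down (reaching K), right to L, up to H, right to I — 11 moves in all.
Check: all 12 open cells covered.

M - N - J - D - C - B - A - F - K - L - H - I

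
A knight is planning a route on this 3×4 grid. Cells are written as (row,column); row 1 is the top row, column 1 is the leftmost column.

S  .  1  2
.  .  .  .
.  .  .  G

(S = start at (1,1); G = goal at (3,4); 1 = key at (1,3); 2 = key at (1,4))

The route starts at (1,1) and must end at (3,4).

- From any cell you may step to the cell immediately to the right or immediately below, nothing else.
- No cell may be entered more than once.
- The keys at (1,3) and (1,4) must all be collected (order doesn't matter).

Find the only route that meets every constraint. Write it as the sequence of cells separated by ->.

Moves only go right or down, so the column and row indices never decrease.
Route from (1,1): right 3 to (1,4), down 2 to (3,4) — 5 moves in all.
Check: all required cells visited.

(1,1) -> (1,2) -> (1,3) -> (1,4) -> (2,4) -> (3,4)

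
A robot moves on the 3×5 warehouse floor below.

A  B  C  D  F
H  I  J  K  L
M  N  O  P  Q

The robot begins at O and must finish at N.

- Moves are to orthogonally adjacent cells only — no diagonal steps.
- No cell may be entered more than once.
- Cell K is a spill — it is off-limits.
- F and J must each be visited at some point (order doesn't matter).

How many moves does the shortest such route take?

9

Any route passes through F and J in some order between O and N. Summing Manhattan distances along each leg and taking the cheapest ordering (O → J → F → N) gives a lower bound of 1 + 3 + 5 = 9 moves.
A route of 9 moves achieves this: O → P → Q → L → F → D → C → J → I → N.
Since 9 matches the lower bound, it is optimal.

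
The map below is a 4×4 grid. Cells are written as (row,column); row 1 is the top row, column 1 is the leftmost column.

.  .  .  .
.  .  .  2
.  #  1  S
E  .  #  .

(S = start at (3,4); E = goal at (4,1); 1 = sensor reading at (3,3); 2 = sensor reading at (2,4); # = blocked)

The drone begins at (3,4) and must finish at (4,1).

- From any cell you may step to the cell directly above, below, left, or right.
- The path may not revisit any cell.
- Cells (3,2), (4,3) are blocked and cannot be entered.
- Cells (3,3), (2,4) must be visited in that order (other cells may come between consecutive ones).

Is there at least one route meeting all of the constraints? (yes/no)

One route that works: (3,4) → (3,3) → (2,3) → (2,4) → (1,4) → (1,3) → (1,2) → (2,2) → (2,1) → (3,1) → (4,1).

yes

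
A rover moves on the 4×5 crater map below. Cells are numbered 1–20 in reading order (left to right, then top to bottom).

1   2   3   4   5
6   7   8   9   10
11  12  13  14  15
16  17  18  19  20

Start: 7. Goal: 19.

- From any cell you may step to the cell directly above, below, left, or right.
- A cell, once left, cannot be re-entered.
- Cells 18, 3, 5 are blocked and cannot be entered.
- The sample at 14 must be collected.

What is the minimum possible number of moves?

4

Any route passes through 14 somewhere between 7 and 19. Summing Manhattan distances along the two legs (7 → 14 → 19) gives a lower bound of 3 + 1 = 4 moves.
A route of 4 moves achieves this: 7 → 12 → 13 → 14 → 19.
Since 4 matches the lower bound, it is optimal.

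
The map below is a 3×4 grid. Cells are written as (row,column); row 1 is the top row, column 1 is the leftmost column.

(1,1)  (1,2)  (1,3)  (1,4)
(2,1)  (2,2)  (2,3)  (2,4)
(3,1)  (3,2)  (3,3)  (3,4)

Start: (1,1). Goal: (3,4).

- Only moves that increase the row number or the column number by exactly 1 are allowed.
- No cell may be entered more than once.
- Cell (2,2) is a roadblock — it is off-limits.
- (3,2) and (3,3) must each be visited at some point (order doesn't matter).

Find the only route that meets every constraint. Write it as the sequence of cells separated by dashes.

Moves only go right or down, so the column and row indices never decrease.
Route from (1,1): 2× down (reaching (3,1)), 3× right (reaching (3,4)) — 5 moves in all.
Check: all required cells visited.

(1,1) - (2,1) - (3,1) - (3,2) - (3,3) - (3,4)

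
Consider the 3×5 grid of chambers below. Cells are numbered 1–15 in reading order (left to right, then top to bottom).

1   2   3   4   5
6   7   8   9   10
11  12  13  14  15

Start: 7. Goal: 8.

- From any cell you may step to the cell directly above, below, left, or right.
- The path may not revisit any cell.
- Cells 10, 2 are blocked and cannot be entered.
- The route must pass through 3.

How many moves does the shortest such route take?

Any route passes through 3 somewhere between 7 and 8. Summing Manhattan distances along the two legs (7 → 3 → 8) gives a lower bound of 2 + 1 = 3 moves.
The shortest route satisfying every rule uses 7 moves: 7 → 12 → 13 → 14 → 9 → 4 → 3 → 8.
The no-revisit rule (legs can't share cells) pushes the minimum above the 3-move bound; an exhaustive check rules out every length from 3 to 6 (on a 4-connected grid the length of any start-to-goal walk has the same parity as the Manhattan bound, so only lengths 3, 5, 7, … need checking), leaving 7 as the minimum.

7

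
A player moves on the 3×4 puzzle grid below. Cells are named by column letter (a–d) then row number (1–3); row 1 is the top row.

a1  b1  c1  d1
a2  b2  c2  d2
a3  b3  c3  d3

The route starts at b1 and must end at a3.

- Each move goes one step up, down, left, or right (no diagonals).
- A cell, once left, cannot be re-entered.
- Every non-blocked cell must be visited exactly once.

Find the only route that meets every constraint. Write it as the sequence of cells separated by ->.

b1 -> a1 -> a2 -> b2 -> c2 -> c1 -> d1 -> d2 -> d3 -> c3 -> b3 -> a3

Need to visit all 12 open cells exactly once, starting at b1 and ending at a3.
Cell d3 has only two open neighbours (d2 and c3), so the path must pass straight through it: one of those is the cell it's entered from and the other is where it exits.
Route from b1: left to a1, down to a2, 2× right (reaching c2), up to c1, right to d1, 2× down (reaching d3), 3× left (reaching a3) — 11 moves in all.
Check: all 12 open cells covered.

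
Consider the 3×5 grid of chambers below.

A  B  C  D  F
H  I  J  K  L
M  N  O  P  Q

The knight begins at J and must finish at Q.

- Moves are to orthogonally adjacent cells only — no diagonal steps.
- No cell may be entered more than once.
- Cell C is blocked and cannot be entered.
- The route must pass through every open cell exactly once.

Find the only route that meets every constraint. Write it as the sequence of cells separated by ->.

Need to visit all 14 open cells exactly once, starting at J and ending at Q.
Cell F has only two open neighbours (L and D), so the path must pass straight through it: one of those is the cell it's entered from and the other is where it exits.
Route from J: left 1 to I, up 1 to B, left 1 to A, down 2 to M, right 3 to P, up 2 to D, right 1 to F, down 2 to Q — 13 moves in all.
Check: all 14 open cells covered.

J -> I -> B -> A -> H -> M -> N -> O -> P -> K -> D -> F -> L -> Q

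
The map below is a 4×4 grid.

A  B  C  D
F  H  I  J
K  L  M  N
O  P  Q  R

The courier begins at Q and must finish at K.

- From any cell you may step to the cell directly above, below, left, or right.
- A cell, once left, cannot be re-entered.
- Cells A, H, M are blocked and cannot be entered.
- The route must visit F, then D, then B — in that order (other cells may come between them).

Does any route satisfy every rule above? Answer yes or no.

no

F must be visited but has only one open neighbour (K), and it is neither the start nor the goal — the route would have to enter and leave through K, re-entering it.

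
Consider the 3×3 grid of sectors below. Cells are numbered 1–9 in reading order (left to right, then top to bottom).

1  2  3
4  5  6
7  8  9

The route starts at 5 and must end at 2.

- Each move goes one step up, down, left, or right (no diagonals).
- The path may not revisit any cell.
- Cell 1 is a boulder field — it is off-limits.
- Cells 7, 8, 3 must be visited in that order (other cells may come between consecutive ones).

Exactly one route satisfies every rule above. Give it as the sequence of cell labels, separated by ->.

The waypoints must appear in the order 7, 8, 3, with no cell reused.
Route from 5: left 1 to 4, down 1 to 7, right 2 to 9, up 2 to 3, left 1 to 2 — 7 moves in all.
Check: order respected (7 at step 2, 8 at step 3, 3 at step 6).

5 -> 4 -> 7 -> 8 -> 9 -> 6 -> 3 -> 2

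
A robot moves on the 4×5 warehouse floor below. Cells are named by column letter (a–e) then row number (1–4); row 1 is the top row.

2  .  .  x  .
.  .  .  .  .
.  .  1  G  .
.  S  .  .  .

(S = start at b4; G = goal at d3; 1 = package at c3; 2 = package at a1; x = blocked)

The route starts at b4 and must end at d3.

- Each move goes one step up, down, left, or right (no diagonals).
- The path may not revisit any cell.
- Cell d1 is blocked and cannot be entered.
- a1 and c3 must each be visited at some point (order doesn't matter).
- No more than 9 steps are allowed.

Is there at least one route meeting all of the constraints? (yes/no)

yes

One route that works: b4 → b3 → b2 → a2 → a1 → b1 → c1 → c2 → c3 → d3.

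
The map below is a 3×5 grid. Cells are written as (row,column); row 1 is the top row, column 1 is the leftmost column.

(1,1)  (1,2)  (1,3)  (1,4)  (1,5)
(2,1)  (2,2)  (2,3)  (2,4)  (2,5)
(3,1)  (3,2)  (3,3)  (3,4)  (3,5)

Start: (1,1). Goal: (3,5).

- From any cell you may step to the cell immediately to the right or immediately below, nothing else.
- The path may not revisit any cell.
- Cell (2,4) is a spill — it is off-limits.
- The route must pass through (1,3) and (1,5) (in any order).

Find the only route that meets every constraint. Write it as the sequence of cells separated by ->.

Moves only go right or down, so the column and row indices never decrease.
Route from (1,1): 4× right (reaching (1,5)), 2× down (reaching (3,5)) — 6 moves in all.
Check: all required cells visited.

(1,1) -> (1,2) -> (1,3) -> (1,4) -> (1,5) -> (2,5) -> (3,5)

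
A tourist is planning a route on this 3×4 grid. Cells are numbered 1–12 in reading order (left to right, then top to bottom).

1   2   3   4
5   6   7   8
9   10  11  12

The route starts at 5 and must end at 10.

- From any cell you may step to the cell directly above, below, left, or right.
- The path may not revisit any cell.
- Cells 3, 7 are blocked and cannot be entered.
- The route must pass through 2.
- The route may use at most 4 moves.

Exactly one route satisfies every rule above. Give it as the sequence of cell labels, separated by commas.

5, 1, 2, 6, 10

The budget equals the shortest possible length, so every move has to be on a shortest route through the required cells.
Route from 5: up 1 to 1, right 1 to 2, down 2 to 10 — 4 moves in all.
Check: all required cells visited; 4 ≤ 4 moves.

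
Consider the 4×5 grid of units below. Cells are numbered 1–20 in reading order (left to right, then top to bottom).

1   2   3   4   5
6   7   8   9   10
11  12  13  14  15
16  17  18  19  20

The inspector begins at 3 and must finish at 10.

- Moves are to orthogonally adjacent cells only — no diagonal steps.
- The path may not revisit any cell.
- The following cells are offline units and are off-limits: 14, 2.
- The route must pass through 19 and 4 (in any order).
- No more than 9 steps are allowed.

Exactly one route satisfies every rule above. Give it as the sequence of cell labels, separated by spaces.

Any route must reach 19 and 4 and still end at 10 within 9 moves, so the order of the required stops is forced.
Route from 3: right 1 to 4, down 1 to 9, left 1 to 8, down 2 to 18, right 2 to 20, up 2 to 10 — 9 moves in all.
Check: all required cells visited; 9 ≤ 9 moves.

3 4 9 8 13 18 19 20 15 10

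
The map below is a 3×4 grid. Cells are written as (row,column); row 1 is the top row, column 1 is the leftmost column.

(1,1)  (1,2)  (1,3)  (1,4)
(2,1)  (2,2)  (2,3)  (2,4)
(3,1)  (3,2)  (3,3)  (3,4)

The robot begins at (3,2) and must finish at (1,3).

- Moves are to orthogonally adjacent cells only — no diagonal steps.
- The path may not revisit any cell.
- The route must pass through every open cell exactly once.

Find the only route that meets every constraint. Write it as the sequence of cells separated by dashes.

(3,2) - (3,1) - (2,1) - (1,1) - (1,2) - (2,2) - (2,3) - (3,3) - (3,4) - (2,4) - (1,4) - (1,3)

Need to visit all 12 open cells exactly once, starting at (3,2) and ending at (1,3).
Cell (3,4) has only two open neighbours ((2,4) and (3,3)), so the path must pass straight through it: one of those is the cell it's entered from and the other is where it exits.
Route from (3,2): left to (3,1), 2× up (reaching (1,1)), right to (1,2), down to (2,2), right to (2,3), down to (3,3), right to (3,4), 2× up (reaching (1,4)), left to (1,3) — 11 moves in all.
Check: all 12 open cells covered.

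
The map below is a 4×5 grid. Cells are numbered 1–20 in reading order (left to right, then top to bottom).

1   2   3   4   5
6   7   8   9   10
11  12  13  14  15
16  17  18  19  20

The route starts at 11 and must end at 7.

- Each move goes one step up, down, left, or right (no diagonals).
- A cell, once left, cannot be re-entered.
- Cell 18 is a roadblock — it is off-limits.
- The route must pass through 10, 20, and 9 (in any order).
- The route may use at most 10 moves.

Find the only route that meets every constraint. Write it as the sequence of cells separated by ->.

11 -> 12 -> 13 -> 14 -> 19 -> 20 -> 15 -> 10 -> 9 -> 8 -> 7

Any route must reach 10, 20, and 9 and still end at 7 within 10 moves, so the order of the required stops is forced.
Route from 11: 3× right (reaching 14), down to 19, right to 20, 2× up (reaching 10), 3× left (reaching 7) — 10 moves in all.
Check: all required cells visited; 10 ≤ 10 moves.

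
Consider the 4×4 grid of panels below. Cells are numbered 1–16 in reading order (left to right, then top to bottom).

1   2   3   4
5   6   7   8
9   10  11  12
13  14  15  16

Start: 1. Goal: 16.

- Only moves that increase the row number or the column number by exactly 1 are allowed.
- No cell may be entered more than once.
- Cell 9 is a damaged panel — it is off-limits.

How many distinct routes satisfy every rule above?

16

A right/down-only route from 1 to 16 makes exactly 3 down-moves and 3 right-moves in some order.
With no other constraints that would be C(6,3) = 20 routes.
Subtract routes through each blocked cell (inclusion–exclusion for overlaps): − through 9: 4 → 16.
That gives 16 routes.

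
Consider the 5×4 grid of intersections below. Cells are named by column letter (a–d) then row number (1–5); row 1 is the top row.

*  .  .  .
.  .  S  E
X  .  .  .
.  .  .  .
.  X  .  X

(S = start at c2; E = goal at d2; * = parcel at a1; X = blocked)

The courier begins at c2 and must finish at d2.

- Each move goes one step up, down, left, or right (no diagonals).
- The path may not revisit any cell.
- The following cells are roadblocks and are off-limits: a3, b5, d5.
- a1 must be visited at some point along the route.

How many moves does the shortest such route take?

7

Any route passes through a1 somewhere between c2 and d2. Summing Manhattan distances along the two legs (c2 → a1 → d2) gives a lower bound of 3 + 4 = 7 moves.
A route of 7 moves achieves this: c2 → b2 → a2 → a1 → b1 → c1 → d1 → d2.
Since 7 matches the lower bound, it is optimal.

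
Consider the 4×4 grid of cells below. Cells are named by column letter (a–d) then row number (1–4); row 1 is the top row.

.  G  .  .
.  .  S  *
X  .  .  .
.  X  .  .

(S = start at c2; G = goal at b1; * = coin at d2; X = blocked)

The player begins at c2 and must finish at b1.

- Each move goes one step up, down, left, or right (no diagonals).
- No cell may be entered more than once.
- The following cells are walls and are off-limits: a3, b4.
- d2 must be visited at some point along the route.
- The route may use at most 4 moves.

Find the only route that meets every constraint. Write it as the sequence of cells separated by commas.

The budget equals the shortest possible length, so every move has to be on a shortest route through the required cells.
Route from c2: right 1 to d2, up 1 to d1, left 2 to b1 — 4 moves in all.
Check: all required cells visited; 4 ≤ 4 moves.

c2, d2, d1, c1, b1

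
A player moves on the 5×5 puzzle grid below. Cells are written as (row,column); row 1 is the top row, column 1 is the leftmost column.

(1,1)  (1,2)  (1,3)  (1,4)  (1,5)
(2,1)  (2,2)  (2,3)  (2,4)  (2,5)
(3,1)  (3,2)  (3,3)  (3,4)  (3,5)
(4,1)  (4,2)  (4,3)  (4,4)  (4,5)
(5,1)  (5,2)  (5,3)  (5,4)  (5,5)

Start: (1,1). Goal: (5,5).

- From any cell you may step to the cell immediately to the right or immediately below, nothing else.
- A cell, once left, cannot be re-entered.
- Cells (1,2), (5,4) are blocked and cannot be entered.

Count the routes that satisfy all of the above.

15

A right/down-only route from (1,1) to (5,5) makes exactly 4 down-moves and 4 right-moves in some order.
With no other constraints that would be C(8,4) = 70 routes.
Subtract routes through each blocked cell (inclusion–exclusion for overlaps): − through (1,2): 35 − through (5,4): 35 + through (1,2)&(5,4): 15 → 15.
That gives 15 routes.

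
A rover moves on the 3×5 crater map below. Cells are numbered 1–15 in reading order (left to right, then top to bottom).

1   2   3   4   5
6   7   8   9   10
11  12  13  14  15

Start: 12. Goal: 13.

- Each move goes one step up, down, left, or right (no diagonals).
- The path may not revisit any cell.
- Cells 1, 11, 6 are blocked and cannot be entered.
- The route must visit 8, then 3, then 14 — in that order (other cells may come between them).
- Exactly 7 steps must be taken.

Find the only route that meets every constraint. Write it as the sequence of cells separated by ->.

The waypoints must appear in the order 8, 3, 14, with no cell reused.
Route from 12: up 1 to 7, right 1 to 8, up 1 to 3, right 1 to 4, down 2 to 14, left 1 to 13 — 7 moves in all.
Check: order respected (8 at step 2, 3 at step 3, 14 at step 6); 7 moves as required.

12 -> 7 -> 8 -> 3 -> 4 -> 9 -> 14 -> 13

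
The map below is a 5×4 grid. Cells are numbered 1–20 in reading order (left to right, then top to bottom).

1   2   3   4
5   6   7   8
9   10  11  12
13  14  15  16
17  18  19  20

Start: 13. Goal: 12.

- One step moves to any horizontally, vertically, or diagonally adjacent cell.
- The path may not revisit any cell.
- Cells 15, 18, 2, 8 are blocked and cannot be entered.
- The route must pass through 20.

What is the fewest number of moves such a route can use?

5

Any route passes through 20 somewhere between 13 and 12. Summing Chebyshev distances along the two legs (13 → 20 → 12) gives a lower bound of 3 + 2 = 5 moves.
A route of 5 moves achieves this: 13 → 14 → 19 → 20 → 16 → 12.
Since 5 matches the lower bound, it is optimal.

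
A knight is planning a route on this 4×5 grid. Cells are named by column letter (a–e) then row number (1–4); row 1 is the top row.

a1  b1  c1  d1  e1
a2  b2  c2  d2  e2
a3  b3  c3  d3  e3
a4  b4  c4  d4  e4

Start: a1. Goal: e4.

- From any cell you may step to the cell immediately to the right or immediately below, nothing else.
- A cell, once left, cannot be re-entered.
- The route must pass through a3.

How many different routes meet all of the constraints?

A right/down-only route from a1 to e4 makes exactly 3 down-moves and 4 right-moves in some order.
With no other constraints that would be C(7,3) = 35 routes.
Split at a3 and multiply the segment counts: a1→a3: 1; a3→e4: 5; product = 5.
That gives 5 routes.

5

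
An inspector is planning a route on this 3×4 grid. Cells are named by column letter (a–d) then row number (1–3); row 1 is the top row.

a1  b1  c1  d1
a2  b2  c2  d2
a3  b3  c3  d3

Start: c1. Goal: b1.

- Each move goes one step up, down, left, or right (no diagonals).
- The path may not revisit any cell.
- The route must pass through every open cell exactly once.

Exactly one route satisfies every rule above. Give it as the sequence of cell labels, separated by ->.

c1 -> d1 -> d2 -> d3 -> c3 -> c2 -> b2 -> b3 -> a3 -> a2 -> a1 -> b1

Need to visit all 12 open cells exactly once, starting at c1 and ending at b1.
Cell d3 has only two open neighbours (d2 and c3), so the path must pass straight through it: one of those is the cell it's entered from and the other is where it exits.
Route from c1: right 1 to d1, down 2 to d3, left 1 to c3, up 1 to c2, left 1 to b2, down 1 to b3, left 1 to a3, up 2 to a1, right 1 to b1 — 11 moves in all.
Check: all 12 open cells covered.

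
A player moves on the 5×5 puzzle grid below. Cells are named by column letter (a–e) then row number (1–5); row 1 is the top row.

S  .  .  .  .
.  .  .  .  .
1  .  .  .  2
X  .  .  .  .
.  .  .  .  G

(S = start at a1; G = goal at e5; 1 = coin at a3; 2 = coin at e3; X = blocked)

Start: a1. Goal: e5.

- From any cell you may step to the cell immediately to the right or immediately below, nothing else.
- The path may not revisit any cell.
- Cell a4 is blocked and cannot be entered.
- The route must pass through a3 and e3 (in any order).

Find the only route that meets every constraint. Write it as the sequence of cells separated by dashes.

Moves only go right or down, so the column and row indices never decrease.
Route from a1: down 2 to a3, right 4 to e3, down 2 to e5 — 8 moves in all.
Check: all required cells visited.

a1 - a2 - a3 - b3 - c3 - d3 - e3 - e4 - e5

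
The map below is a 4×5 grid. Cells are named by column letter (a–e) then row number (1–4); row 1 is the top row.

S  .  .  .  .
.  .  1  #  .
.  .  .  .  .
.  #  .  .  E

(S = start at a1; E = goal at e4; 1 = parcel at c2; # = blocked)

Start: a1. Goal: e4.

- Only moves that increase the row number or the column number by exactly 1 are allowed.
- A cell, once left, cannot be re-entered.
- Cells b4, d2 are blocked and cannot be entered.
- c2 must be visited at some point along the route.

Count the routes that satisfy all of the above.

9

A right/down-only route from a1 to e4 makes exactly 3 down-moves and 4 right-moves in some order.
With no other constraints that would be C(7,3) = 35 routes.
Split at c2 and multiply the segment counts (each segment already excludes blocked cells): a1→c2: 3; c2→e4: 3; product = 9.
That gives 9 routes.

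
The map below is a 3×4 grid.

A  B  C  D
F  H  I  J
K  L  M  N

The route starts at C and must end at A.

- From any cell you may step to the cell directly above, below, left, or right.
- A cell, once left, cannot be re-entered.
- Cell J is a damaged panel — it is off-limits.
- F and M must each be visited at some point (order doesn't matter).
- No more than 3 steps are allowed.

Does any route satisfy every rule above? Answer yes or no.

no

Even ignoring the no-revisit rule, getting from C to A, taking the cheapest ordering C → M → F → A needs at least 2 + 3 + 1 = 6 moves (Manhattan distance per leg), which exceeds the 3-move limit.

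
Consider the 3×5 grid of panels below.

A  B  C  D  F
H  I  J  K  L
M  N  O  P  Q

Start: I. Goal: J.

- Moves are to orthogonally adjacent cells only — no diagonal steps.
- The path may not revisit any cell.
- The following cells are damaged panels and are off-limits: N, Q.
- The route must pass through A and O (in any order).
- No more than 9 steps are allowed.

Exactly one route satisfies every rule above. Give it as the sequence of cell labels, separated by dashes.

The budget equals the shortest possible length, so every move has to be on a shortest route through the required cells.
Route from I: left 1 to H, up 1 to A, right 3 to D, down 2 to P, left 1 to O, up 1 to J — 9 moves in all.
Check: all required cells visited; 9 ≤ 9 moves.

I - H - A - B - C - D - K - P - O - J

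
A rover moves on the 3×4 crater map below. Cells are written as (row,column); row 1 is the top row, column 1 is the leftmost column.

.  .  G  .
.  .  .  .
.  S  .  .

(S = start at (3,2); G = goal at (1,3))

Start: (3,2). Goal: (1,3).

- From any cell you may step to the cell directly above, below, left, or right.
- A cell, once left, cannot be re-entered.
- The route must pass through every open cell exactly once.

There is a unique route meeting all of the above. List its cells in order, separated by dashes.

Need to visit all 12 open cells exactly once, starting at (3,2) and ending at (1,3).
Cell (3,4) has only two open neighbours ((2,4) and (3,3)), so the path must pass straight through it: one of those is the cell it's entered from and the other is where it exits.
Route from (3,2): left to (3,1), 2× up (reaching (1,1)), right to (1,2), down to (2,2), right to (2,3), down to (3,3), right to (3,4), 2× up (reaching (1,4)), left to (1,3) — 11 moves in all.
Check: all 12 open cells covered.

(3,2) - (3,1) - (2,1) - (1,1) - (1,2) - (2,2) - (2,3) - (3,3) - (3,4) - (2,4) - (1,4) - (1,3)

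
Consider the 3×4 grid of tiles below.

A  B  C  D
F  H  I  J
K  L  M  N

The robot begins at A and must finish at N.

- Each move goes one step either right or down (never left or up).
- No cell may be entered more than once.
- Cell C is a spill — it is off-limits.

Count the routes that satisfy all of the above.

7

A right/down-only route from A to N makes exactly 2 down-moves and 3 right-moves in some order.
With no other constraints that would be C(5,2) = 10 routes.
Subtract routes through each blocked cell (inclusion–exclusion for overlaps): − through C: 3 → 7.
That gives 7 routes.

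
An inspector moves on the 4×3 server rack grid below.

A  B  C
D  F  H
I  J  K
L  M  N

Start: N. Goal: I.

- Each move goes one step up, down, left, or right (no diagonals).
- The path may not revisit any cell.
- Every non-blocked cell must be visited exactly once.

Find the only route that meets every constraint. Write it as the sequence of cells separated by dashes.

Need to visit all 12 open cells exactly once, starting at N and ending at I.
Cell L has only two open neighbours (I and M), so the path must pass straight through it: one of those is the cell it's entered from and the other is where it exits.
Route from N: up 3 to C, left 2 to A, down 1 to D, right 1 to F, down 2 to M, left 1 to L, up 1 to I — 11 moves in all.
Check: all 12 open cells covered.

N - K - H - C - B - A - D - F - J - M - L - I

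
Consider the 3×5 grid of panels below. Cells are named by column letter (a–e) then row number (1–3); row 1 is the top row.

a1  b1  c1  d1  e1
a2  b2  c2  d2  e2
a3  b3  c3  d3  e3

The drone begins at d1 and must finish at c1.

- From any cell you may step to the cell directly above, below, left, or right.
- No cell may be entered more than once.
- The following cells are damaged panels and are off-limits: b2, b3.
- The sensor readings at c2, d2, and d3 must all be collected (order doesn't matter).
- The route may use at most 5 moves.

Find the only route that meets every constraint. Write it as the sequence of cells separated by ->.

d1 -> d2 -> d3 -> c3 -> c2 -> c1

The 5-move cap with required stops at c2, d2, d3 leaves no slack for detours.
Route from d1: down 2 to d3, left 1 to c3, up 2 to c1 — 5 moves in all.
Check: all required cells visited; 5 ≤ 5 moves.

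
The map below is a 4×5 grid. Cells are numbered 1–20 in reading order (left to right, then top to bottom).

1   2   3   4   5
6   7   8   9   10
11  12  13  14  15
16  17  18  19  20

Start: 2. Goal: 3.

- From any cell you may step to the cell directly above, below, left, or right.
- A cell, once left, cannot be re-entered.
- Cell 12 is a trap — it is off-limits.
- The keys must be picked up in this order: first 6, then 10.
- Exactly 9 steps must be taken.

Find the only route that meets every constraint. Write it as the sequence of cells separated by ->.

The waypoints must appear in the order 6, 10, with no cell reused.
Route from 2: left 1 to 1, down 1 to 6, right 4 to 10, up 1 to 5, left 2 to 3 — 9 moves in all.
Check: order respected (6 at step 2, 10 at step 6); 9 moves as required.

2 -> 1 -> 6 -> 7 -> 8 -> 9 -> 10 -> 5 -> 4 -> 3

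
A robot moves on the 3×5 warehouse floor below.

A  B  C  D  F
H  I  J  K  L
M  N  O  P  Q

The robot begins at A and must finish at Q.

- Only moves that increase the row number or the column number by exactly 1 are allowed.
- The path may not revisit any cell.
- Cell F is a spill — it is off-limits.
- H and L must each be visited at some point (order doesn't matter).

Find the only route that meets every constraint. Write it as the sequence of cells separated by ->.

Moves only go right or down, so the column and row indices never decrease.
Route from A: down to H, 4× right (reaching L), down to Q — 6 moves in all.
Check: all required cells visited.

A -> H -> I -> J -> K -> L -> Q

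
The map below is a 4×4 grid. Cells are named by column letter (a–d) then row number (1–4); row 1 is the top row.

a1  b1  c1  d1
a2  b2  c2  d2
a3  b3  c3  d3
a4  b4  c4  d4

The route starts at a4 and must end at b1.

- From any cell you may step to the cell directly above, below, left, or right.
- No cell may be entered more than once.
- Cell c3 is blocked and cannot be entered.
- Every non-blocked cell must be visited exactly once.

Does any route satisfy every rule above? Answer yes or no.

yes

One route that works: a4 → a3 → b3 → b4 → c4 → d4 → d3 → d2 → d1 → c1 → c2 → b2 → a2 → a1 → b1.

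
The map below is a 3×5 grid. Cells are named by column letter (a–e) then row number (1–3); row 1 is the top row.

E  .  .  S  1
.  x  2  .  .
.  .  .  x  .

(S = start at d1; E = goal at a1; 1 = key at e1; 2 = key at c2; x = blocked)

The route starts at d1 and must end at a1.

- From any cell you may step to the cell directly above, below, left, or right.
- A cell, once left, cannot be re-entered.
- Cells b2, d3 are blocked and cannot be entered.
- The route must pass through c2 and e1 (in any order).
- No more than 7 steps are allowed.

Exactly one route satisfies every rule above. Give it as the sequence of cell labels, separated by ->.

d1 -> e1 -> e2 -> d2 -> c2 -> c1 -> b1 -> a1

The 7-move cap with required stops at c2, e1 leaves no slack for detours.
Route from d1: right to e1, down to e2, 2× left (reaching c2), up to c1, 2× left (reaching a1) — 7 moves in all.
Check: all required cells visited; 7 ≤ 7 moves.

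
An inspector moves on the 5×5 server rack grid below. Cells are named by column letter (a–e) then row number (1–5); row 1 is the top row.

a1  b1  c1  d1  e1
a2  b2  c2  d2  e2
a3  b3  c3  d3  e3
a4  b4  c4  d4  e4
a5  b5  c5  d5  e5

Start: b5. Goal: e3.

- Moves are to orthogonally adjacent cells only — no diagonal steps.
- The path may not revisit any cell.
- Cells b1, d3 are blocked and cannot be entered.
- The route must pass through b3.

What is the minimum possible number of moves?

Any route passes through b3 somewhere between b5 and e3. Summing Manhattan distances along the two legs (b5 → b3 → e3) gives a lower bound of 2 + 3 = 5 moves.
That bound ignores the blocked cells. Measuring each leg by the fewest moves that actually steer around them (b5→b3: 2; b3→e3: 5) raises the lower bound to 7.
A route of 7 moves exists: b5 → b4 → b3 → b2 → c2 → d2 → e2 → e3.
Since 7 matches that lower bound, it is optimal.

7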